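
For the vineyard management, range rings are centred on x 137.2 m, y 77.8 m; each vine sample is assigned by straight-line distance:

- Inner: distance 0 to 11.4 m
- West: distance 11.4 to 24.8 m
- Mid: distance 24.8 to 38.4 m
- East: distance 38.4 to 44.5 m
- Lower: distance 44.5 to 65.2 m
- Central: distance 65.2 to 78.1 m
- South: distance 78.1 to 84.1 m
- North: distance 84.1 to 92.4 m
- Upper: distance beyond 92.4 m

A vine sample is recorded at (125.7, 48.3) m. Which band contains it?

Distance = √((125.7−137.2)² + (48.3−77.8)²) = √(132.250 + 870.250) = 31.662 m.
24.8 ≤ 31.662 < 38.4 → Mid.

Mid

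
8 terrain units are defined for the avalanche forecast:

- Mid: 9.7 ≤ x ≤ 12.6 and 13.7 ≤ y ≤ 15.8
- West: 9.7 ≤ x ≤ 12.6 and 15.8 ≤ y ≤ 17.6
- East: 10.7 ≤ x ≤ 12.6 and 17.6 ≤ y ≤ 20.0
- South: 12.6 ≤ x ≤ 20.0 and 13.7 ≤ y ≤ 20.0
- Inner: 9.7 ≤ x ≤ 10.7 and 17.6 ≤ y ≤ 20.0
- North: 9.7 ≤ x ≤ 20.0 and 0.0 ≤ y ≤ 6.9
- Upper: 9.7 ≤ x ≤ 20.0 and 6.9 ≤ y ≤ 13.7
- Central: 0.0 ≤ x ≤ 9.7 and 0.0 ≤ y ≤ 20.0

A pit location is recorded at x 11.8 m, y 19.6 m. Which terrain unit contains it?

The point has x = 11.8 and y = 19.6.
Only East satisfies 10.7 ≤ x ≤ 12.6 and 17.6 ≤ y ≤ 20.0.

East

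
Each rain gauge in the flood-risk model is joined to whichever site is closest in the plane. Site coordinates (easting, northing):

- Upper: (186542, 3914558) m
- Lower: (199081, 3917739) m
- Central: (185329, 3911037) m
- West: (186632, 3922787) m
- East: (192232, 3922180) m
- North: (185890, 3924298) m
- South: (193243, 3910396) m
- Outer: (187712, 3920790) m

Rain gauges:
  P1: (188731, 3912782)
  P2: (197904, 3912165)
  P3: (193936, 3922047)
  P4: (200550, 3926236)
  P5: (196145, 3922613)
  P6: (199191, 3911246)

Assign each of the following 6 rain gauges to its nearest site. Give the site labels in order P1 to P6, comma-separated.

Upper, South, East, Lower, East, South

P1 → Upper (d²=7945897.00)
P2 → South (d²=24854282.00)
P3 → East (d²=2921305.00)
P4 → Lower (d²=74356970.00)
P5 → East (d²=15499058.00)
P6 → South (d²=36101204.00)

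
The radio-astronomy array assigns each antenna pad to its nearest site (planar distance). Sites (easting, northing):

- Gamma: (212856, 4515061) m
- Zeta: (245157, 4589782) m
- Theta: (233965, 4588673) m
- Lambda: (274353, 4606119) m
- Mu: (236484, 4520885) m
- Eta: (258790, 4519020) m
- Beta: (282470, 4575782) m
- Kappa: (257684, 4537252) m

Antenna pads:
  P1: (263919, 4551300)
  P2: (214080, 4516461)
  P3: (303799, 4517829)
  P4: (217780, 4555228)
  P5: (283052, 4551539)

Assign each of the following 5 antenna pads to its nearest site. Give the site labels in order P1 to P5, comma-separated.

Kappa, Gamma, Eta, Theta, Beta

P1 → Kappa (d²=236221529.00)
P2 → Gamma (d²=3458176.00)
P3 → Eta (d²=2027228562.00)
P4 → Theta (d²=1380522250.00)
P5 → Beta (d²=588061773.00)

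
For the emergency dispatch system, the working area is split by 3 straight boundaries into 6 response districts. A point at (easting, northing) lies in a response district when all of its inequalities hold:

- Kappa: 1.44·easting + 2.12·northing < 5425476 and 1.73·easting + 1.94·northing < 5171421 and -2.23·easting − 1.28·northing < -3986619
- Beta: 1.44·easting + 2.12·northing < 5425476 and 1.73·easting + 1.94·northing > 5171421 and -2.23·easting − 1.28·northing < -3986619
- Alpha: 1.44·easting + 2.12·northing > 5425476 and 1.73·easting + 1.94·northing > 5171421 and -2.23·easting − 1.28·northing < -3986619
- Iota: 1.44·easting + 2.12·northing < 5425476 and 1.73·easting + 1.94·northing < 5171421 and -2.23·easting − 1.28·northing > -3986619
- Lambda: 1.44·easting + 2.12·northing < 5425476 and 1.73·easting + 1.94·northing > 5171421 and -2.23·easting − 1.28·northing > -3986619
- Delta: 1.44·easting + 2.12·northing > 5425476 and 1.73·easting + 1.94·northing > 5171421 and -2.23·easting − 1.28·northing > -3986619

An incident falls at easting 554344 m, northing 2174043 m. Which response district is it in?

Beta

1.44·554344 + 2.12·2174043 = 5407226.520, which is < 5425476
1.73·554344 + 1.94·2174043 = 5176658.540, which is > 5171421
-2.23·554344 − 1.28·2174043 = -4018962.160, which is < -3986619
This sign pattern matches Beta.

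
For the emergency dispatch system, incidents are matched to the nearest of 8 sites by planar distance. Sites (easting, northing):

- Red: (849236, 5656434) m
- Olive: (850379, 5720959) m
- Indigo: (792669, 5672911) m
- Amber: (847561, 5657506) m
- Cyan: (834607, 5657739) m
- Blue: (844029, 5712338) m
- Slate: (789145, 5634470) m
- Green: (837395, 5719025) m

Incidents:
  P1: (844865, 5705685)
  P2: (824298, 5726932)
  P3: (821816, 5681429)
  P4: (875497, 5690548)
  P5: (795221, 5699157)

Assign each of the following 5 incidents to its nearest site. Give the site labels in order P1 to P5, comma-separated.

P1 → Blue (d²=44961305.00)
P2 → Green (d²=234052058.00)
P3 → Cyan (d²=724825781.00)
P4 → Blue (d²=1465039124.00)
P5 → Indigo (d²=695365220.00)

Blue, Green, Cyan, Blue, Indigo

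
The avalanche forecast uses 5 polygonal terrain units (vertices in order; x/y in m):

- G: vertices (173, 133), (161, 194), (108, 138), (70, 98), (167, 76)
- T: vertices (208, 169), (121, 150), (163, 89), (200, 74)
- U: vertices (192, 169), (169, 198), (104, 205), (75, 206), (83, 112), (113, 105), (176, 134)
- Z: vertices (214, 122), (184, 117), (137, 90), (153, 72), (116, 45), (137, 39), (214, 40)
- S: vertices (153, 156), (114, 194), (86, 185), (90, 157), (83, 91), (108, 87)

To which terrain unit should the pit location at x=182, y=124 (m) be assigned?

T

Cast a ray rightward from (182, 124). For each polygon, the edges (by vertex number in listed order) whose endpoints lie on opposite sides of y = 124, where each meets that height, and whether that is right or left of the point:
G: 3–4 at x≈94.7 (left), 5–1 at x≈172.1 (left) → 0 crossings.
T: 2–3 at x≈138.9 (left), 4–1 at x≈204.2 (right) → 1 crossing.
U: 4–5 at x≈82.0 (left), 6–7 at x≈154.3 (left) → 0 crossings.
Z: no edge straddles that height → 0 crossings.
S: 4–5 at x≈86.5 (left), 6–1 at x≈132.1 (left) → 0 crossings.
Only T has an odd count, so the point is inside T.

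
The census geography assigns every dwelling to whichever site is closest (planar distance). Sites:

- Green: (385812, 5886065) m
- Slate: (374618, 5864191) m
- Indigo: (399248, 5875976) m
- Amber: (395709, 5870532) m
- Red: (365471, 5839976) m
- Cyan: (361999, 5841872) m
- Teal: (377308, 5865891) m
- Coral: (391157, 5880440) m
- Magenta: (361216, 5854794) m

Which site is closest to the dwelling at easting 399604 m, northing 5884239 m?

Indigo

Squared distances to each site:
Green: 193553540.000; Slate: 1026222500.000; Indigo: 68403905.000; Amber: 203052874.000; Red: 3124274858.000; Cyan: 3209098714.000; Teal: 833760720.000; Coral: 85784210.000; Magenta: 2340646569.000.
Minimum at Indigo.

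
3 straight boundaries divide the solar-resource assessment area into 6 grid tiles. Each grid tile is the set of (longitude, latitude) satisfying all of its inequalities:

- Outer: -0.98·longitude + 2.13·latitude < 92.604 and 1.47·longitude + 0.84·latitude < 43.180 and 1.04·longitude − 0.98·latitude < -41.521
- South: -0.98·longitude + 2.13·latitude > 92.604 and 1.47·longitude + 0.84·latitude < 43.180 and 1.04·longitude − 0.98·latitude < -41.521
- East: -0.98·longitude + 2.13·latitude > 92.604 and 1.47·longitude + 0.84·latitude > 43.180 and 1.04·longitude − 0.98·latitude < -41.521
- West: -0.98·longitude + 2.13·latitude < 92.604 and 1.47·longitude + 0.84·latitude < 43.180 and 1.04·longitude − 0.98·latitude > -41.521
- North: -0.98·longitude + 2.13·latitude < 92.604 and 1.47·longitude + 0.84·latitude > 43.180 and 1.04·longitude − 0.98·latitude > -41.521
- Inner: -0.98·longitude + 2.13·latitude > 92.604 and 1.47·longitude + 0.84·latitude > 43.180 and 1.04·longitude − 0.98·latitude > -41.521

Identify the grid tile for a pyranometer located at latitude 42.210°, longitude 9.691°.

-0.98·9.691 + 2.13·42.210 = 80.410, which is < 92.604
1.47·9.691 + 0.84·42.210 = 49.702, which is > 43.180
1.04·9.691 − 0.98·42.210 = -31.287, which is > -41.521
This sign pattern matches North.

North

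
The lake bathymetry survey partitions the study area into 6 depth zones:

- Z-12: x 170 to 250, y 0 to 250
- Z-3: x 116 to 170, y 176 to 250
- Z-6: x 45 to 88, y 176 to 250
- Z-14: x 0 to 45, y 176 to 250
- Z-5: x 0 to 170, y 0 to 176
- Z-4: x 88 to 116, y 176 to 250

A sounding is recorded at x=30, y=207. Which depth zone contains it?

Z-14

The point has x = 30 and y = 207.
Only Z-14 satisfies 0 ≤ x ≤ 45 and 176 ≤ y ≤ 250.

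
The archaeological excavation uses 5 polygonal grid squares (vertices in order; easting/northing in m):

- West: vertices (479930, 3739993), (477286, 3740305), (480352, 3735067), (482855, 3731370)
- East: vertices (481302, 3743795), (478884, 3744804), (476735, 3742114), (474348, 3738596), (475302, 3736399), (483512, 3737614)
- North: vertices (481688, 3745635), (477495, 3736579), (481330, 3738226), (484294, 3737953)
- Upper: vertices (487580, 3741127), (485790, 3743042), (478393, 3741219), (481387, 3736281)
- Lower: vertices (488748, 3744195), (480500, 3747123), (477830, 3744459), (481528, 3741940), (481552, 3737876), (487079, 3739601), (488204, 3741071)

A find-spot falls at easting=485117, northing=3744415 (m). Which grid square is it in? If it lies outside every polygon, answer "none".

Cast a ray rightward from (485117, 3744415). For each polygon, the edges (by vertex number in listed order) whose endpoints lie on opposite sides of northing = 3744415, where each meets that height, and whether that is right or left of the point:
West: no edge straddles that height → 0 crossings.
East: 1–2 at easting≈479816.2 (left), 2–3 at easting≈478573.2 (left) → 0 crossings.
North: 1–2 at easting≈481123.1 (left), 4–1 at easting≈482101.9 (left) → 0 crossings.
Upper: no edge straddles that height → 0 crossings.
Lower: 1–2 at easting≈488128.3 (right), 3–4 at easting≈477894.6 (left) → 1 crossing.
Only Lower has an odd count, so the point is inside Lower.

Lower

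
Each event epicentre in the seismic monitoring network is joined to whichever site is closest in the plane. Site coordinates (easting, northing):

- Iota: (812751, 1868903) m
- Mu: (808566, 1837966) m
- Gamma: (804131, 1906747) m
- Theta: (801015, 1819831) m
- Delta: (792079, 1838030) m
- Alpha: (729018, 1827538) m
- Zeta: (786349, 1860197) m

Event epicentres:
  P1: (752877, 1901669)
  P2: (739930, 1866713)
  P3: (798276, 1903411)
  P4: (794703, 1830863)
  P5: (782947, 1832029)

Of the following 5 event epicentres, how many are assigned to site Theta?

0

P1 → Gamma
P2 → Alpha
P3 → Gamma
P4 → Delta
P5 → Delta
0 of the 5 go to Theta.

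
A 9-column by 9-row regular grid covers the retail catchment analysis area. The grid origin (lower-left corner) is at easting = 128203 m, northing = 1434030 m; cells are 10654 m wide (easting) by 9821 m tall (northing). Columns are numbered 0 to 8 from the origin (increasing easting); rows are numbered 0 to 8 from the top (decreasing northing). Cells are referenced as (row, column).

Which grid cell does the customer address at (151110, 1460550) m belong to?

(6, 2)

Column index: ⌊(151110 − 128203) / 10654⌋ = ⌊2.150⌋ = 2
Row offset from origin: ⌊(1460550 − 1434030) / 9821⌋ = ⌊2.700⌋ = 2 → row 6 (counted from top)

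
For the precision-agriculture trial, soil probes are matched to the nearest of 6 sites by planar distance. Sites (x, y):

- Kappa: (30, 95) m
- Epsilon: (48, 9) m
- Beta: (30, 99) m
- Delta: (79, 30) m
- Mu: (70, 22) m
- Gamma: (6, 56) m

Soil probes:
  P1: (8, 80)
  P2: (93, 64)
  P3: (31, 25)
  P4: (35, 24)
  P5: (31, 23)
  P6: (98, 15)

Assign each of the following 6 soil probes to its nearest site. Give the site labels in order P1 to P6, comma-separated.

Gamma, Delta, Epsilon, Epsilon, Epsilon, Delta

P1 → Gamma (d²=580.00)
P2 → Delta (d²=1352.00)
P3 → Epsilon (d²=545.00)
P4 → Epsilon (d²=394.00)
P5 → Epsilon (d²=485.00)
P6 → Delta (d²=586.00)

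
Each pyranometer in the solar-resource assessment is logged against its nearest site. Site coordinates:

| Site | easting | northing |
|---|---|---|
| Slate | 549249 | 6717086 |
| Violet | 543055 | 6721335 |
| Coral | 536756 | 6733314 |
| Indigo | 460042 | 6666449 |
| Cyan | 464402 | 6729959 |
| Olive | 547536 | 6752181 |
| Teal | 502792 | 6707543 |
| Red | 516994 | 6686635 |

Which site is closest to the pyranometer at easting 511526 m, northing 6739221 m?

Squared distances to each site:
Slate: 1912982954.000; Violet: 1313986837.000; Coral: 671445549.000; Indigo: 7946366240.000; Cyan: 2306456020.000; Olive: 1464681700.000; Teal: 1079778440.000; Red: 2795186420.000.
Minimum at Coral.

Coral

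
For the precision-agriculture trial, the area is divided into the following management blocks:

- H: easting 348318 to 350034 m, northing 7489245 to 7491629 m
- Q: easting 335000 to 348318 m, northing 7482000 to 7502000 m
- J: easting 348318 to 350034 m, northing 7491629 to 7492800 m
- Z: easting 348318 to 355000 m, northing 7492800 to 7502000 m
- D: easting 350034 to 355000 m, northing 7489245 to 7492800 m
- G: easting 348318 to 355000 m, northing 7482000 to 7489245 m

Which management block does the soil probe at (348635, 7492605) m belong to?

J

The point has easting = 348635 and northing = 7492605.
Only J satisfies 348318 ≤ easting ≤ 350034 and 7491629 ≤ northing ≤ 7492800.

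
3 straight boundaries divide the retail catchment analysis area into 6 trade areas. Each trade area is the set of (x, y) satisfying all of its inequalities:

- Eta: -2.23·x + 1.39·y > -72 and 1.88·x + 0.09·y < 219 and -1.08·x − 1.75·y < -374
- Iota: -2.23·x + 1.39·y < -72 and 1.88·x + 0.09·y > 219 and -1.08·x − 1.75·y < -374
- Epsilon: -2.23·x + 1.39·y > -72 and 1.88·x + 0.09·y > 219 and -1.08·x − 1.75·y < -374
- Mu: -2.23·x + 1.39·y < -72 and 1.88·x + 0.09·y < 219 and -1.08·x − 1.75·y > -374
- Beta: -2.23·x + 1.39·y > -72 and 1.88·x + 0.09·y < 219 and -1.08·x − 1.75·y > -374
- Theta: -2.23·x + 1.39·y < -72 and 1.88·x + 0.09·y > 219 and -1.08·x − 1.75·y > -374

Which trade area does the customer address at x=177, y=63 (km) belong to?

-2.23·177 + 1.39·63 = -307.140, which is < -72
1.88·177 + 0.09·63 = 338.430, which is > 219
-1.08·177 − 1.75·63 = -301.410, which is > -374
This sign pattern matches Theta.

Theta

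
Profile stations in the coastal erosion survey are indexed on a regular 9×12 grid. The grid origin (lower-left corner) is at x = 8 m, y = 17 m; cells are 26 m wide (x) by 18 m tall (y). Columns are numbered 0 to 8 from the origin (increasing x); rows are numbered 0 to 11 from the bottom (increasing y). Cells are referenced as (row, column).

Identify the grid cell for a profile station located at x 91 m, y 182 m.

(9, 3)

Column index: ⌊(91 − 8) / 26⌋ = ⌊3.192⌋ = 3
Row offset from origin: ⌊(182 − 17) / 18⌋ = ⌊9.167⌋ = 9 → row 9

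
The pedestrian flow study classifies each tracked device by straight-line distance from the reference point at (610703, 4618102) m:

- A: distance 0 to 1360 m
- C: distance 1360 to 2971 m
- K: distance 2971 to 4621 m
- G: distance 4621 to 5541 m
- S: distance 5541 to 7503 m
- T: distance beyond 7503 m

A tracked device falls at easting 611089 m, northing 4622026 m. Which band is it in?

Distance = √((611089−610703)² + (4622026−4618102)²) = √(148996.000 + 15397776.000) = 3942.940 m.
2971 ≤ 3942.940 < 4621 → K.

K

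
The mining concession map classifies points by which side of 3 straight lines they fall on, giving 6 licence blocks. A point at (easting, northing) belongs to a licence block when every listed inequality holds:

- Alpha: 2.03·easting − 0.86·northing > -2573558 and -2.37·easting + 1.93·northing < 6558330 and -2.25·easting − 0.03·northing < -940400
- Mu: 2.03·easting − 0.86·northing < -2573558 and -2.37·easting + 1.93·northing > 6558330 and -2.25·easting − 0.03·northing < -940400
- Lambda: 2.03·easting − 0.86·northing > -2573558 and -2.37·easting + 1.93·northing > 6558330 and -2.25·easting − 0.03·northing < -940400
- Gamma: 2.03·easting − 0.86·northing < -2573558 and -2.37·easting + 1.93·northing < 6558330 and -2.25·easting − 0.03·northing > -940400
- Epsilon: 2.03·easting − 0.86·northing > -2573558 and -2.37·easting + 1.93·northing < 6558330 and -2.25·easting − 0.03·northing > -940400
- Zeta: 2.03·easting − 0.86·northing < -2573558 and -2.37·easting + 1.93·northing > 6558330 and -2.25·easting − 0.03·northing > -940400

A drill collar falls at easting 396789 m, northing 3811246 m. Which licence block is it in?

2.03·396789 − 0.86·3811246 = -2472189.890, which is > -2573558
-2.37·396789 + 1.93·3811246 = 6415314.850, which is < 6558330
-2.25·396789 − 0.03·3811246 = -1007112.630, which is < -940400
This sign pattern matches Alpha.

Alpha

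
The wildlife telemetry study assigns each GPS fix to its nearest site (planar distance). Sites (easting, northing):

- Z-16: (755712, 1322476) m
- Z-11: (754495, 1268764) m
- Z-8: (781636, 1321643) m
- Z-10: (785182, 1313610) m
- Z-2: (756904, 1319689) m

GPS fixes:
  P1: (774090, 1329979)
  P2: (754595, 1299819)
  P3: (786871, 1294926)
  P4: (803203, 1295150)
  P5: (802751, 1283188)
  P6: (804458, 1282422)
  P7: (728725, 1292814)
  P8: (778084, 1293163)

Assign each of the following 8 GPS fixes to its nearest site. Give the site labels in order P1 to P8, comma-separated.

Z-8, Z-2, Z-10, Z-10, Z-10, Z-10, Z-11, Z-10

P1 → Z-8 (d²=126431012.00)
P2 → Z-2 (d²=400148381.00)
P3 → Z-10 (d²=351944577.00)
P4 → Z-10 (d²=665528041.00)
P5 → Z-10 (d²=1234167845.00)
P6 → Z-10 (d²=1344255520.00)
P7 → Z-11 (d²=1242495400.00)
P8 → Z-10 (d²=468461413.00)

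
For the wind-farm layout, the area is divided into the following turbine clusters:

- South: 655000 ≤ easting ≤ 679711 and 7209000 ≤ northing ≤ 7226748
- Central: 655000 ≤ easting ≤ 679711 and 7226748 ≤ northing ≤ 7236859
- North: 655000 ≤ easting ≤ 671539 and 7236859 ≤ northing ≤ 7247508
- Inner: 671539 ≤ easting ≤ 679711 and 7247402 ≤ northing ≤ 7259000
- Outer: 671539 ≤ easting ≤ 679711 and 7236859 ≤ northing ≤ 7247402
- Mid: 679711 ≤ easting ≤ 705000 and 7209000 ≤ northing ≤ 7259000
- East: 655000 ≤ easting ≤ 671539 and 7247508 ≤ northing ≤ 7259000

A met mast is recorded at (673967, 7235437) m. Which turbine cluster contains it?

Central

The point has easting = 673967 and northing = 7235437.
Only Central satisfies 655000 ≤ easting ≤ 679711 and 7226748 ≤ northing ≤ 7236859.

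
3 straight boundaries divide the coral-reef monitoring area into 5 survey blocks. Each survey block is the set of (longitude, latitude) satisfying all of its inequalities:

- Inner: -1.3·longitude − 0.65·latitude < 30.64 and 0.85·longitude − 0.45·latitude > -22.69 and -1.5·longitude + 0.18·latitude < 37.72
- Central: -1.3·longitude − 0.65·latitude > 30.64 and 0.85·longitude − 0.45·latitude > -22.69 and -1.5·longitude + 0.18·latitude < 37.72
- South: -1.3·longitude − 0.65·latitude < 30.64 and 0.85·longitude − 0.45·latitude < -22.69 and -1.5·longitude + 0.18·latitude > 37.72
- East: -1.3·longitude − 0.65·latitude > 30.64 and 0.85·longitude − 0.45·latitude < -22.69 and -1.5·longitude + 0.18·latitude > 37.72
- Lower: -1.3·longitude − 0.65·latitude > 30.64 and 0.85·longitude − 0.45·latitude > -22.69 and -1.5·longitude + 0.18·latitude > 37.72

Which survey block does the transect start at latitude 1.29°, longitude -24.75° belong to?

-1.3·-24.75 − 0.65·1.29 = 31.337, which is > 30.64
0.85·-24.75 − 0.45·1.29 = -21.618, which is > -22.69
-1.5·-24.75 + 0.18·1.29 = 37.357, which is < 37.72
This sign pattern matches Central.

Central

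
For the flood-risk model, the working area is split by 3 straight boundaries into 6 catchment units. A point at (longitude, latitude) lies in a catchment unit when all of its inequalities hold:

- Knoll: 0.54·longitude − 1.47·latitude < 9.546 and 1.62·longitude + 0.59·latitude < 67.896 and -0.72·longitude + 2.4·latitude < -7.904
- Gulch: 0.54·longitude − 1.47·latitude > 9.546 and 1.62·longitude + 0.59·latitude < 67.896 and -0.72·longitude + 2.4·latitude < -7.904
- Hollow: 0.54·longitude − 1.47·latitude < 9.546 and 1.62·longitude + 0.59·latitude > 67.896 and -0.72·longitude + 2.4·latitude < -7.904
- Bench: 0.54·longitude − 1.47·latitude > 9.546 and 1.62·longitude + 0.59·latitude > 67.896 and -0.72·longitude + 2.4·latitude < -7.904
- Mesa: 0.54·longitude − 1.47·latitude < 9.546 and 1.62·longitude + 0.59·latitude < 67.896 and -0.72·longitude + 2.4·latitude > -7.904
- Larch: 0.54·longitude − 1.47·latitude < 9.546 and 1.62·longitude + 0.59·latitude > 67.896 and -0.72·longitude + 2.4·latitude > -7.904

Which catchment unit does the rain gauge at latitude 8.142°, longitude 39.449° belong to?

0.54·39.449 − 1.47·8.142 = 9.334, which is < 9.546
1.62·39.449 + 0.59·8.142 = 68.711, which is > 67.896
-0.72·39.449 + 2.4·8.142 = -8.862, which is < -7.904
This sign pattern matches Hollow.

Hollow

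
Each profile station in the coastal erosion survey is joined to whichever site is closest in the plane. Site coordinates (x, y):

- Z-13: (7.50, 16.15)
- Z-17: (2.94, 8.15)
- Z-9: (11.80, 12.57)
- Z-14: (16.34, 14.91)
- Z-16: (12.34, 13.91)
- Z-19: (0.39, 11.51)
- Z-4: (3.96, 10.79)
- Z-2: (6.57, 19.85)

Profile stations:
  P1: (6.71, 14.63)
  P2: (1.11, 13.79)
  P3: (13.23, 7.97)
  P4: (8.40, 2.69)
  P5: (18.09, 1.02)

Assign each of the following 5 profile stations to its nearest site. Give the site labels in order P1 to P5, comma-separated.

P1 → Z-13 (d²=2.93)
P2 → Z-19 (d²=5.72)
P3 → Z-9 (d²=23.20)
P4 → Z-17 (d²=59.62)
P5 → Z-9 (d²=172.97)

Z-13, Z-19, Z-9, Z-17, Z-9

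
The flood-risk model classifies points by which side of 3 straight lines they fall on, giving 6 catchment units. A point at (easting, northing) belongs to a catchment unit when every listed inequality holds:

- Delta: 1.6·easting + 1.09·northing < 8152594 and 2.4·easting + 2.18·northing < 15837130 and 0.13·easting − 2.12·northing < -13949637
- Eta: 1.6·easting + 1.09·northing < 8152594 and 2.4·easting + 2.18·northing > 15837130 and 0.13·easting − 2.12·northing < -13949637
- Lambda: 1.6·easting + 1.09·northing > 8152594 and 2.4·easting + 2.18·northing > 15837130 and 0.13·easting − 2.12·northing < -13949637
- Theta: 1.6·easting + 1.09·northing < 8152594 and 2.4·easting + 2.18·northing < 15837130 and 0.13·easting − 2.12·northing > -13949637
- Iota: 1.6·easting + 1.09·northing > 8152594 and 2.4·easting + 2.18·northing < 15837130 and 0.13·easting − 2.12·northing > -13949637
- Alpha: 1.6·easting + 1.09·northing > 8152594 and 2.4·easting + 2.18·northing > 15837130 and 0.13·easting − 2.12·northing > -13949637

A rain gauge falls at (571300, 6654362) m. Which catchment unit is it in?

Lambda

1.6·571300 + 1.09·6654362 = 8167334.580, which is > 8152594
2.4·571300 + 2.18·6654362 = 15877629.160, which is > 15837130
0.13·571300 − 2.12·6654362 = -14032978.440, which is < -13949637
This sign pattern matches Lambda.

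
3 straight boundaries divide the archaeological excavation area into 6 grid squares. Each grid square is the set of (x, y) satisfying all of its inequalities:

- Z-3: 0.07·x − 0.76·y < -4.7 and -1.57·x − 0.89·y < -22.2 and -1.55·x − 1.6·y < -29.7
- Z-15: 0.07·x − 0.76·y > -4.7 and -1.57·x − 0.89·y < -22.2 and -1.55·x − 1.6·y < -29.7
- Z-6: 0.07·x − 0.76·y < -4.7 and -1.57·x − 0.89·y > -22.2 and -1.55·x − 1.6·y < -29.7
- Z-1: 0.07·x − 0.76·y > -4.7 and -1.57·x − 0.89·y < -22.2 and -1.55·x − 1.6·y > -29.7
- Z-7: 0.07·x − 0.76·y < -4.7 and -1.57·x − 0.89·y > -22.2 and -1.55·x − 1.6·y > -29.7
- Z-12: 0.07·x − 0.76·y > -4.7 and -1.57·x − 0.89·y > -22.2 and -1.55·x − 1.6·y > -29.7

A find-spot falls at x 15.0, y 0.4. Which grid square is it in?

0.07·15.0 − 0.76·0.4 = 0.746, which is > -4.7
-1.57·15.0 − 0.89·0.4 = -23.906, which is < -22.2
-1.55·15.0 − 1.6·0.4 = -23.890, which is > -29.7
This sign pattern matches Z-1.

Z-1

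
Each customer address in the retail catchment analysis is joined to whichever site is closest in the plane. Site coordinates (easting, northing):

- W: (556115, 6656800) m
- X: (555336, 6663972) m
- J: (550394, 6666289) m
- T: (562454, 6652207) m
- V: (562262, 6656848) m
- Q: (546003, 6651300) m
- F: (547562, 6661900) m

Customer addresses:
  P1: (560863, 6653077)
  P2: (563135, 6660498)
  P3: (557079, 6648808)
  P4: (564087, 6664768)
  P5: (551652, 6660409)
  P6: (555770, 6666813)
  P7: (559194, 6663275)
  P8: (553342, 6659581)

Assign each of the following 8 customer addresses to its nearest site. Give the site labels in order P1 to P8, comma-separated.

T, V, T, V, F, X, X, W

P1 → T (d²=3288181.00)
P2 → V (d²=14084629.00)
P3 → T (d²=40443826.00)
P4 → V (d²=66057025.00)
P5 → F (d²=18951181.00)
P6 → X (d²=8259637.00)
P7 → X (d²=15369973.00)
P8 → W (d²=15423490.00)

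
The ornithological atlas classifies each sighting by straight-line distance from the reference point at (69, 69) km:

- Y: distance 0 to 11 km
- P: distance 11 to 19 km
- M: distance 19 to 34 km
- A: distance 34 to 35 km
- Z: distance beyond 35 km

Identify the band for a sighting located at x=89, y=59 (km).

M

Distance = √((89−69)² + (59−69)²) = √(400.000 + 100.000) = 22.361 km.
19 ≤ 22.361 < 34 → M.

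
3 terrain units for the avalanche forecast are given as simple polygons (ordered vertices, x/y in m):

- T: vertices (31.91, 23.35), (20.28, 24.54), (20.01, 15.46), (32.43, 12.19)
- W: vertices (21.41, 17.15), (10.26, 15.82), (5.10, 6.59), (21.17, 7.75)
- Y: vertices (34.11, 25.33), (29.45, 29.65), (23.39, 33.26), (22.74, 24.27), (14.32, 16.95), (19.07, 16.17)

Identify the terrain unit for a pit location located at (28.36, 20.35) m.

Cast a ray rightward from (28.36, 20.35). For each polygon, the edges (by vertex number in listed order) whose endpoints lie on opposite sides of y = 20.35, where each meets that height, and whether that is right or left of the point:
T: 2–3 at x≈20.155 (left), 4–1 at x≈32.050 (right) → 1 crossing.
W: no edge straddles that height → 0 crossings.
Y: 4–5 at x≈18.231 (left), 6–1 at x≈25.933 (left) → 0 crossings.
Only T has an odd count, so the point is inside T.

T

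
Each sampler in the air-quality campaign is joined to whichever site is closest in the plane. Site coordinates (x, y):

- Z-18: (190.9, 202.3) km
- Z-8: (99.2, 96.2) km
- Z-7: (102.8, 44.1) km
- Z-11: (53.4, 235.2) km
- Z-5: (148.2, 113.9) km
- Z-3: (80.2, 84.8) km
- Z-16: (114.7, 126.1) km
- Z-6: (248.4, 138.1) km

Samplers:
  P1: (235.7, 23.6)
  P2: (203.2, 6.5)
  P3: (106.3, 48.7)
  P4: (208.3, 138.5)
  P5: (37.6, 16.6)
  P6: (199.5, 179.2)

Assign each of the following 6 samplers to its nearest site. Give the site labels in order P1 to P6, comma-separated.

Z-6, Z-7, Z-7, Z-6, Z-7, Z-18

P1 → Z-6 (d²=13271.54)
P2 → Z-7 (d²=11493.92)
P3 → Z-7 (d²=33.41)
P4 → Z-6 (d²=1608.17)
P5 → Z-7 (d²=5007.29)
P6 → Z-18 (d²=607.57)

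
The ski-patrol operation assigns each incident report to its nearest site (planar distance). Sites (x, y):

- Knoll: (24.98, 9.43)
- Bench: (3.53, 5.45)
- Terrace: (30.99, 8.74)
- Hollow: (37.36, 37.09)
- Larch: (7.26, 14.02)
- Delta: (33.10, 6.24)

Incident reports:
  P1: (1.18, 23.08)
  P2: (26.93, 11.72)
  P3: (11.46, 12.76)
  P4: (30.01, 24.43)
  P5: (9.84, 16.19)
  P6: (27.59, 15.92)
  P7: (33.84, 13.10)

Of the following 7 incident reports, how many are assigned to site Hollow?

1

P1 → Larch
P2 → Knoll
P3 → Larch
P4 → Hollow
P5 → Larch
P6 → Knoll
P7 → Terrace
1 of the 7 goes to Hollow.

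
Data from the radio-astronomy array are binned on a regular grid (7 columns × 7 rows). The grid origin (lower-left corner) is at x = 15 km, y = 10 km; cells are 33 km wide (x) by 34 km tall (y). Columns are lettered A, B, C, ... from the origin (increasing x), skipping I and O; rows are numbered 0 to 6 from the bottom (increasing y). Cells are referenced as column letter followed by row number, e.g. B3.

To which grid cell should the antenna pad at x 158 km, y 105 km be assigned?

E2

Column index: ⌊(158 − 15) / 33⌋ = ⌊4.333⌋ = 4 → column E
Row offset from origin: ⌊(105 − 10) / 34⌋ = ⌊2.794⌋ = 2 → row 2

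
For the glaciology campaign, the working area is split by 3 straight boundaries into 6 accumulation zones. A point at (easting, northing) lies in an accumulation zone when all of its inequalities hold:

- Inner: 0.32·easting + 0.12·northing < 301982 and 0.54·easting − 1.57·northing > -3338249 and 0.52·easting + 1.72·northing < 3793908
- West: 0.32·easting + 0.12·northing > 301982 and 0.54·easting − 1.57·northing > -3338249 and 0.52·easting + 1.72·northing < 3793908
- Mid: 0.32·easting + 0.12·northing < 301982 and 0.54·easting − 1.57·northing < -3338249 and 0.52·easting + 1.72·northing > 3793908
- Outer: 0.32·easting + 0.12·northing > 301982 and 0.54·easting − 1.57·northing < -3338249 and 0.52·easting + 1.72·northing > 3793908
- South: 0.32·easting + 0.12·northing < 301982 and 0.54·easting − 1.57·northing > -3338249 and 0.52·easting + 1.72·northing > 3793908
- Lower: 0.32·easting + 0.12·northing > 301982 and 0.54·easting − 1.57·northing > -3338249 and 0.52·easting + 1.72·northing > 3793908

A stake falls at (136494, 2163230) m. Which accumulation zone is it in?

West

0.32·136494 + 0.12·2163230 = 303265.680, which is > 301982
0.54·136494 − 1.57·2163230 = -3322564.340, which is > -3338249
0.52·136494 + 1.72·2163230 = 3791732.480, which is < 3793908
This sign pattern matches West.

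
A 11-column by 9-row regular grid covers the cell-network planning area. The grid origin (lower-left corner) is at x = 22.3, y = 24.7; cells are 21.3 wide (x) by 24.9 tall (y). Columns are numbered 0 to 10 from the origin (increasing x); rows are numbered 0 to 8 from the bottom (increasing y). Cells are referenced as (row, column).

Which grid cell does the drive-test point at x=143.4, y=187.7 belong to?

Column index: ⌊(143.4 − 22.3) / 21.3⌋ = ⌊5.685⌋ = 5
Row offset from origin: ⌊(187.7 − 24.7) / 24.9⌋ = ⌊6.546⌋ = 6 → row 6

(6, 5)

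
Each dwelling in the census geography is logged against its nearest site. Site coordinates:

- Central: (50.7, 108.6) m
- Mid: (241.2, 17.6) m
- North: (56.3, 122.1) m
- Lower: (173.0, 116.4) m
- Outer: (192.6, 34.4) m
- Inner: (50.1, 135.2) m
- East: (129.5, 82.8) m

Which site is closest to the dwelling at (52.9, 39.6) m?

Squared distances to each site:
Central: 4765.840; Mid: 35940.890; North: 6817.810; Lower: 20322.250; Outer: 19543.130; Inner: 9147.200; East: 7733.800.
Minimum at Central.

Central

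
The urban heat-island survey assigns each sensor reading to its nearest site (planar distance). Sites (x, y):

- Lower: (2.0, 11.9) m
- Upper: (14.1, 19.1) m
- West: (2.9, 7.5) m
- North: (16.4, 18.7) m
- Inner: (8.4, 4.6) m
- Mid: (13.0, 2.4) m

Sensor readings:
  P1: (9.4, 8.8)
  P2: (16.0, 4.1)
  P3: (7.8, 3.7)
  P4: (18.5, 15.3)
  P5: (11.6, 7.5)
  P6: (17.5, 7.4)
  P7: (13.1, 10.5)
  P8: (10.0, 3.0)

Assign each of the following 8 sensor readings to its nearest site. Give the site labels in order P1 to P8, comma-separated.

Inner, Mid, Inner, North, Inner, Mid, Inner, Inner

P1 → Inner (d²=18.64)
P2 → Mid (d²=11.89)
P3 → Inner (d²=1.17)
P4 → North (d²=15.97)
P5 → Inner (d²=18.65)
P6 → Mid (d²=45.25)
P7 → Inner (d²=56.90)
P8 → Inner (d²=5.12)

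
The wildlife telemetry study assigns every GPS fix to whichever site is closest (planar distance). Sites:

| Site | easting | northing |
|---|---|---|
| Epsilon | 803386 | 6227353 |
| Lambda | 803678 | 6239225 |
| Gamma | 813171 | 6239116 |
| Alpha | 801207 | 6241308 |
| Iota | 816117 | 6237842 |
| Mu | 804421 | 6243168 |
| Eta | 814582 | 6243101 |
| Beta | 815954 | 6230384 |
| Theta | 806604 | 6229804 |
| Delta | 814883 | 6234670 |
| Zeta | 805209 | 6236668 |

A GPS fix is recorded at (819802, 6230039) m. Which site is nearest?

Beta

Squared distances to each site:
Epsilon: 276699652.000; Lambda: 344365972.000; Gamma: 126362090.000; Alpha: 472764386.000; Iota: 74466034.000; Mu: 408945802.000; Eta: 197864244.000; Beta: 14926129.000; Theta: 174242429.000; Delta: 45642722.000; Zeta: 256899290.000.
Minimum at Beta.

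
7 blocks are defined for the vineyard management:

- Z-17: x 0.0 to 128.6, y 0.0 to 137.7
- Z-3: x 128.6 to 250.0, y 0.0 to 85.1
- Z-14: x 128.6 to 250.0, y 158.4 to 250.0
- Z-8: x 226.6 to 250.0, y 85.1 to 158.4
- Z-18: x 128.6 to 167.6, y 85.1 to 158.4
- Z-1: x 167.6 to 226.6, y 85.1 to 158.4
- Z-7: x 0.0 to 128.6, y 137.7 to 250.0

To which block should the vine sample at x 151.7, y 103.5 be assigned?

The point has x = 151.7 and y = 103.5.
Only Z-18 satisfies 128.6 ≤ x ≤ 167.6 and 85.1 ≤ y ≤ 158.4.

Z-18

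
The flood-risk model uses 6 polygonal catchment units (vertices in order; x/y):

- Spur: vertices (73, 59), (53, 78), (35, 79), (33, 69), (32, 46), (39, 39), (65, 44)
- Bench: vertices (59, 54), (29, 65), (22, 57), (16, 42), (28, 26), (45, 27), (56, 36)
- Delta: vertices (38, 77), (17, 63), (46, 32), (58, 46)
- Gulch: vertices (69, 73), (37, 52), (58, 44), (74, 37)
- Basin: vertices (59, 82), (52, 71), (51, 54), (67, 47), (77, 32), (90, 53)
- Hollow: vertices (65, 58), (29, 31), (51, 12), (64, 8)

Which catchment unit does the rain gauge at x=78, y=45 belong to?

Cast a ray rightward from (78, 45). For each polygon, the edges (by vertex number in listed order) whose endpoints lie on opposite sides of y = 45, where each meets that height, and whether that is right or left of the point:
Spur: 5–6 at x≈33.0 (left), 7–1 at x≈65.5 (left) → 0 crossings.
Bench: 3–4 at x≈17.2 (left), 7–1 at x≈57.5 (left) → 0 crossings.
Delta: 2–3 at x≈33.8 (left), 3–4 at x≈57.1 (left) → 0 crossings.
Gulch: 2–3 at x≈55.4 (left), 4–1 at x≈72.9 (left) → 0 crossings.
Basin: 4–5 at x≈68.3 (left), 5–6 at x≈85.0 (right) → 1 crossing.
Hollow: 1–2 at x≈47.7 (left), 4–1 at x≈64.7 (left) → 0 crossings.
Only Basin has an odd count, so the point is inside Basin.

Basin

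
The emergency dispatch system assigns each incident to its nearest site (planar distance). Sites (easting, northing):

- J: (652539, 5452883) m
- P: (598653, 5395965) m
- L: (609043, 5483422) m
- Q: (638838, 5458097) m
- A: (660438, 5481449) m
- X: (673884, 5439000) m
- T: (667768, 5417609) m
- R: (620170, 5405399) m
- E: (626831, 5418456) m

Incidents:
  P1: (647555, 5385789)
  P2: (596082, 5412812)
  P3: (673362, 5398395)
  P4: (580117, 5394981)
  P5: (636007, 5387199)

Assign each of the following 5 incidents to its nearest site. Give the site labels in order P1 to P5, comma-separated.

P1 → R (d²=1134490325.00)
P2 → P (d²=290431450.00)
P3 → T (d²=400470632.00)
P4 → P (d²=344551552.00)
P5 → R (d²=582050569.00)

R, P, T, P, R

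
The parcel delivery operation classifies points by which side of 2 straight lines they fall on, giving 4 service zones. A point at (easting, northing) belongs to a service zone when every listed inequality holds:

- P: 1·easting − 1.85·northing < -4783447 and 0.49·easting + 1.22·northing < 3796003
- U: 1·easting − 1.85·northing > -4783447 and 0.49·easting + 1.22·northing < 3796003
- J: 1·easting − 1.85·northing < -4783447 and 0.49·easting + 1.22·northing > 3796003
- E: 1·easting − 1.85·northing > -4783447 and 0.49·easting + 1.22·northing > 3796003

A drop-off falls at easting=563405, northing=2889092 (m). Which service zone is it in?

E

1·563405 − 1.85·2889092 = -4781415.200, which is > -4783447
0.49·563405 + 1.22·2889092 = 3800760.690, which is > 3796003
This sign pattern matches E.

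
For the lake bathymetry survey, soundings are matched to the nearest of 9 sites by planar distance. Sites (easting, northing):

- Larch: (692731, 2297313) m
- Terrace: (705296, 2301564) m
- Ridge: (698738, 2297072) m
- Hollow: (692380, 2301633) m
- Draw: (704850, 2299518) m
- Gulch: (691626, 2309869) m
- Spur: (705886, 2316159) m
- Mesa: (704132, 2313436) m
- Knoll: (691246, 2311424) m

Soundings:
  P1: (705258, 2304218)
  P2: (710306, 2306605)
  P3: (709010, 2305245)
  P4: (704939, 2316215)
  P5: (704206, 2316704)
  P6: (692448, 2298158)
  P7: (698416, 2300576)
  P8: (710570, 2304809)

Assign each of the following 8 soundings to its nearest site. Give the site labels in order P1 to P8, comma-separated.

P1 → Terrace (d²=7045160.00)
P2 → Terrace (d²=50511781.00)
P3 → Terrace (d²=27343557.00)
P4 → Spur (d²=899945.00)
P5 → Spur (d²=3119425.00)
P6 → Larch (d²=794114.00)
P7 → Ridge (d²=12381700.00)
P8 → Terrace (d²=38345101.00)

Terrace, Terrace, Terrace, Spur, Spur, Larch, Ridge, Terrace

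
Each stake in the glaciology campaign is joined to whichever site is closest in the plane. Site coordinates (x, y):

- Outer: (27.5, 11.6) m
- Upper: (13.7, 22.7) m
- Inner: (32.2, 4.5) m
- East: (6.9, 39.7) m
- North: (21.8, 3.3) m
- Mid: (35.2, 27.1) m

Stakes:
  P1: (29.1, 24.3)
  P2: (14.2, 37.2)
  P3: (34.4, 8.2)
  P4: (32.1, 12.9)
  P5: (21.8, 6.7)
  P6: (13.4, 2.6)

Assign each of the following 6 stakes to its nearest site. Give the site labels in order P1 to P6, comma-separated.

Mid, East, Inner, Outer, North, North

P1 → Mid (d²=45.05)
P2 → East (d²=59.54)
P3 → Inner (d²=18.53)
P4 → Outer (d²=22.85)
P5 → North (d²=11.56)
P6 → North (d²=71.05)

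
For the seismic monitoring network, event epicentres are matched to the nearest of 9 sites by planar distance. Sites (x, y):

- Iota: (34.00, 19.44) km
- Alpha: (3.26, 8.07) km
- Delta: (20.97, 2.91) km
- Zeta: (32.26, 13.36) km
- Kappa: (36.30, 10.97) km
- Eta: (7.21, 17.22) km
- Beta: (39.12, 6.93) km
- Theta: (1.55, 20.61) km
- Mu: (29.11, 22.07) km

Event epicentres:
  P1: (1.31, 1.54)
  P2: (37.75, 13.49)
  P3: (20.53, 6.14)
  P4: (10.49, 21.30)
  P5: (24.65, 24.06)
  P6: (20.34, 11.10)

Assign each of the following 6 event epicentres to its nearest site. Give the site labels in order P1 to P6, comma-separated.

P1 → Alpha (d²=46.44)
P2 → Kappa (d²=8.45)
P3 → Delta (d²=10.63)
P4 → Eta (d²=27.40)
P5 → Mu (d²=23.85)
P6 → Delta (d²=67.47)

Alpha, Kappa, Delta, Eta, Mu, Delta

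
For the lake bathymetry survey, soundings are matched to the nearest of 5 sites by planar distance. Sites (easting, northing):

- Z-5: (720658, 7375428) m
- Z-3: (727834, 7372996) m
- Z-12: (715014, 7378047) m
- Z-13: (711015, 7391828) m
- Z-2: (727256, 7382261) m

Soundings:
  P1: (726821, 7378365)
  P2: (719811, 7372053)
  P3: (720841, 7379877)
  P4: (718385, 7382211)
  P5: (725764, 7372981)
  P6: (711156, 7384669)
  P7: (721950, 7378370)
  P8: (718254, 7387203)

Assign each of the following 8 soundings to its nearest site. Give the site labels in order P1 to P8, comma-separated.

Z-2, Z-5, Z-5, Z-12, Z-3, Z-13, Z-5, Z-13

P1 → Z-2 (d²=15368041.00)
P2 → Z-5 (d²=12108034.00)
P3 → Z-5 (d²=19827090.00)
P4 → Z-12 (d²=28702537.00)
P5 → Z-3 (d²=4285125.00)
P6 → Z-13 (d²=51271162.00)
P7 → Z-5 (d²=10324628.00)
P8 → Z-13 (d²=73793746.00)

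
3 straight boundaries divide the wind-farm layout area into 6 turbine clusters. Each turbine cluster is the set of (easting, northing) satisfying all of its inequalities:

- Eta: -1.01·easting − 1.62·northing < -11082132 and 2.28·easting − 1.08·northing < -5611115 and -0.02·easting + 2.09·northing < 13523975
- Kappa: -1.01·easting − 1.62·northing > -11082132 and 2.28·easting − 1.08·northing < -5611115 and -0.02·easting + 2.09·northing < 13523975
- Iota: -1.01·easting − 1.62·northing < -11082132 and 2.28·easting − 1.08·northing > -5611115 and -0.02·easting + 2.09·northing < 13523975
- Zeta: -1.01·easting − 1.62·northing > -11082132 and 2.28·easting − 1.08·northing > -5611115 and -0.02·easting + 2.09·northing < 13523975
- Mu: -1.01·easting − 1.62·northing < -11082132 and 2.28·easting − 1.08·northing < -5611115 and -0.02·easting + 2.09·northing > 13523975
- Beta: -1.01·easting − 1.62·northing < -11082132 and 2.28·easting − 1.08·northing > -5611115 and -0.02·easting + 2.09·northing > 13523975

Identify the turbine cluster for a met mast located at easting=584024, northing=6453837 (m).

Kappa

-1.01·584024 − 1.62·6453837 = -11045080.180, which is > -11082132
2.28·584024 − 1.08·6453837 = -5638569.240, which is < -5611115
-0.02·584024 + 2.09·6453837 = 13476838.850, which is < 13523975
This sign pattern matches Kappa.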